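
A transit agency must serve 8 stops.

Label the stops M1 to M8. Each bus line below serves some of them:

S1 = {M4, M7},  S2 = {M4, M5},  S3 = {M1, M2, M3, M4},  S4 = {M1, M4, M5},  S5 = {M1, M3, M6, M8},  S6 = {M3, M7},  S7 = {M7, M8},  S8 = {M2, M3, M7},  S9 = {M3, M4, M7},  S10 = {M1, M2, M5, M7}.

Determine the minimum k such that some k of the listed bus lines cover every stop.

S1 and S5 and S10 together: S1 ∪ S5 ∪ S10 = {M1, M2, M3, M4, M5, M6, M7, M8} — every stop is covered.
Only S5 contains M6, so S5 is forced; the remaining 4 stops need at least 2 more bus lines (each remaining bus line adds at most 3) — so at least 3 bus lines are needed, and 3 is optimal.

3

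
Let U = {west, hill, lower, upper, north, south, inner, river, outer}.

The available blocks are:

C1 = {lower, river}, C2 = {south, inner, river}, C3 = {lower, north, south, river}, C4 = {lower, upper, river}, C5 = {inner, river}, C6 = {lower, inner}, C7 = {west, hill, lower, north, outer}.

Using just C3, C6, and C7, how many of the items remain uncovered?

1

Union of C3, C6, C7 = {west, hill, lower, north, south, inner, river, outer}.
Not covered: upper — 1 item.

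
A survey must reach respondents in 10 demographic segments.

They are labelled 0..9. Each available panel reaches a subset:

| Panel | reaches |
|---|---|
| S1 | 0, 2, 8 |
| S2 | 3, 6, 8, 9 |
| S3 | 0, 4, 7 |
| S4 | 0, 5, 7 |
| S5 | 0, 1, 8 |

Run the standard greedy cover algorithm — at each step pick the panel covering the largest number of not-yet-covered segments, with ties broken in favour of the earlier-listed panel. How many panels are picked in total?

Greedy: pick S2 (covers 4 new) → pick S3 (covers 3 new) → pick S1 (covers 1 new) → pick S4 (covers 1 new) → pick S5 (covers 1 new). Total picks: 5.

5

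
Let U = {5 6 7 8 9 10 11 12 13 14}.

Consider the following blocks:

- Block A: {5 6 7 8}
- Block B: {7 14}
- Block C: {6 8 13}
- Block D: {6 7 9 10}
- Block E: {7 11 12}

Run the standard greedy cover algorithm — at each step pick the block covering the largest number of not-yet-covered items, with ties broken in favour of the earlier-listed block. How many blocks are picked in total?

Greedy: pick A (covers 4 new) → pick D (covers 2 new) → pick E (covers 2 new) → pick B (covers 1 new) → pick C (covers 1 new). Total picks: 5.

5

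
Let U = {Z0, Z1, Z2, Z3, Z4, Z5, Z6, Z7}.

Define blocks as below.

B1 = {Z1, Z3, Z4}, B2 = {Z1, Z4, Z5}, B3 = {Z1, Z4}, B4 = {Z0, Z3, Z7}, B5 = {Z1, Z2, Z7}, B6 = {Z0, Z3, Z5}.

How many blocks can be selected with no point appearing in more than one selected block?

2

B3, B4 are pairwise disjoint (B3={Z1,Z4}; B4={Z0,Z3,Z7}).
Every remaining block overlaps one of these, and no 3 of the listed blocks are pairwise disjoint, so 2 is the maximum.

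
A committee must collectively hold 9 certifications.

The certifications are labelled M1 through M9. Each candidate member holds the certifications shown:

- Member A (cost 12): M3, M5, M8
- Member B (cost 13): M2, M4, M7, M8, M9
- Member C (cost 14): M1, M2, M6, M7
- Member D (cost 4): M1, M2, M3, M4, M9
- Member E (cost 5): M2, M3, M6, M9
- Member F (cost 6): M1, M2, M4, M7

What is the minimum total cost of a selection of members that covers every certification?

23

A, E, F together cover every certification (A ∪ E ∪ F = {M1, M2, M3, M4, M5, M6, M7, M8, M9}); total cost 12 + 5 + 6 = 23.
The greedy pick D, E, A, F costs 27; no covering selection beats 23.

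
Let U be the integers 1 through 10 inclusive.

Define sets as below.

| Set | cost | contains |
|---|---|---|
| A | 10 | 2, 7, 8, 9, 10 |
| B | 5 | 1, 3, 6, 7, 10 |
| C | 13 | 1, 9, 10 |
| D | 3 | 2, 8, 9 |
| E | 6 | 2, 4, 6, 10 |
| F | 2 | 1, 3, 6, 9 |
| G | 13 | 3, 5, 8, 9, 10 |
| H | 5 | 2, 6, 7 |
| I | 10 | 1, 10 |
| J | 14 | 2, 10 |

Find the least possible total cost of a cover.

B, E, G together cover every element (B ∪ E ∪ G = {1, 2, 3, 4, 5, 6, 7, 8, 9, 10}); total cost 5 + 6 + 13 = 24.
The greedy pick F, D, B, E, G costs 29; no covering selection beats 24.

24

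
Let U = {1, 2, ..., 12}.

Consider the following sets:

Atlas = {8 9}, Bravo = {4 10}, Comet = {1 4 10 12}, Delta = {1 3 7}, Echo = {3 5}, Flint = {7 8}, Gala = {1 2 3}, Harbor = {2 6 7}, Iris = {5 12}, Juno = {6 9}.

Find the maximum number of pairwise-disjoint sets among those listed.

Bravo, Flint, Gala, Iris, Juno are pairwise disjoint (Bravo={4,10}; Flint={7,8}; Gala={1,2,3}; Iris={5,12}; Juno={6,9}).
Every remaining set overlaps one of these, and no 6 of the listed sets are pairwise disjoint, so 5 is the maximum.

5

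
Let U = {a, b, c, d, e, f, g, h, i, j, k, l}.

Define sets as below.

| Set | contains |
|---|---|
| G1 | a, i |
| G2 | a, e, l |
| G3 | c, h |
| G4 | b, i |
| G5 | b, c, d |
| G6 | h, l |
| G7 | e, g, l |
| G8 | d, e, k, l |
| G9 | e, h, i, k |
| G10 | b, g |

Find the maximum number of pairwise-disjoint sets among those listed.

4

G1, G3, G8, G10 are pairwise disjoint (G1={a,i}; G3={c,h}; G8={d,e,k,l}; G10={b,g}).
Every remaining set overlaps one of these, and no 5 of the listed sets are pairwise disjoint, so 4 is the maximum.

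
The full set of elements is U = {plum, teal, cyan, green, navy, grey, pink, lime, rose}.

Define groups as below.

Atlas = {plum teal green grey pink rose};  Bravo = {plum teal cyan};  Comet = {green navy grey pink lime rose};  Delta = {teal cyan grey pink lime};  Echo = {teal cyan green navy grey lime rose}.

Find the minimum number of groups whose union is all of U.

Bravo and Comet cover everything between them: the union {plum, teal, cyan, green, navy, grey, pink, lime, rose} is all of U.
No single group has all 9 elements (the largest, Echo, has 7), so 2 is optimal.

2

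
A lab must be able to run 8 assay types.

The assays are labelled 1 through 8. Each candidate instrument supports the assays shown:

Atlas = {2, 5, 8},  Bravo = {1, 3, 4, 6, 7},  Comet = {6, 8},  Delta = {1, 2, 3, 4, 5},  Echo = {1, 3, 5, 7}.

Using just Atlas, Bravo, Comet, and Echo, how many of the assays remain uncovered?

0

Union of Atlas, Bravo, Comet, Echo = {1, 2, 3, 4, 5, 6, 7, 8} — that's every assay, so 0 are uncovered.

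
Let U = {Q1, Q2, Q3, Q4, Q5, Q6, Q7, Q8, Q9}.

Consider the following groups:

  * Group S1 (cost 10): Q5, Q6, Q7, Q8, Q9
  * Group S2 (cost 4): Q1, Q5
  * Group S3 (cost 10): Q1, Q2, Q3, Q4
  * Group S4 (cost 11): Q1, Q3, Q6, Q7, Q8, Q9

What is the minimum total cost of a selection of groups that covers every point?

20

S1, S3 together cover every point (S1 ∪ S3 = {Q1, Q2, Q3, Q4, Q5, Q6, Q7, Q8, Q9}); total cost 10 + 10 = 20.
The greedy pick S4, S2, S3 costs 25; no covering selection beats 20.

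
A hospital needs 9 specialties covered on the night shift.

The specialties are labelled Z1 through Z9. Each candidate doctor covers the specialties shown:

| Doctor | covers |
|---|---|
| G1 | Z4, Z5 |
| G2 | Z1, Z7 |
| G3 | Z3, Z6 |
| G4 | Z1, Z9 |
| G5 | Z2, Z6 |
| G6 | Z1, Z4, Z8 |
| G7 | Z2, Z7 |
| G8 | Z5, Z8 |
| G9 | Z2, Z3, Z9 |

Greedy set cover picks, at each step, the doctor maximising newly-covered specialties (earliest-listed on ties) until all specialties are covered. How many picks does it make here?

5

Greedy: pick G6 (covers 3 new) → pick G9 (covers 3 new) → pick G1 (covers 1 new) → pick G2 (covers 1 new) → pick G3 (covers 1 new). Total picks: 5.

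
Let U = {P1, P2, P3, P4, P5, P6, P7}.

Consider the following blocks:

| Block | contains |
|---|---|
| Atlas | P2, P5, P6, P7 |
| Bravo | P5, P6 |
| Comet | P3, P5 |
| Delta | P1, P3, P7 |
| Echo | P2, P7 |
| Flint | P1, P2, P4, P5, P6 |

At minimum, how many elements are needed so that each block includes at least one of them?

2

Take H = {P5, P7}. Each listed block contains at least one of these, so H is a hitting set of size 2.
The blocks Comet, Echo are pairwise disjoint, so any hitting set needs a separate element for each — at least 2. Hence 2 is optimal.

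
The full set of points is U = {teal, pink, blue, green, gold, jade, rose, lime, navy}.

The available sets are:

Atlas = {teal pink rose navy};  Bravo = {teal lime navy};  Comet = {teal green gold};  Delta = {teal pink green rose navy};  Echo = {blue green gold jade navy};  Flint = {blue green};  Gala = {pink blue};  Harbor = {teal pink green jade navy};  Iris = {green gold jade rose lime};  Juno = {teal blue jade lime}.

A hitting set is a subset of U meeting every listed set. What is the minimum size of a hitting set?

3

Take H = {blue, gold, navy}. Each listed set contains at least one of these, so H is a hitting set of size 3.
No choice of 2 points meets every set, so 3 is the minimum.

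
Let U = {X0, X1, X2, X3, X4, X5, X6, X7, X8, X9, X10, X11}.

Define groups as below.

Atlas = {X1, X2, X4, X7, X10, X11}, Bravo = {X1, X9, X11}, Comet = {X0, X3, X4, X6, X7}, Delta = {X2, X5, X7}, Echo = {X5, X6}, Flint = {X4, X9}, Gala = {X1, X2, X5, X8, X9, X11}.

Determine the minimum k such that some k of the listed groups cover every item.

3

Atlas and Comet and Gala together: Atlas ∪ Comet ∪ Gala = {X0, X1, X2, X3, X4, X5, X6, X7, X8, X9, X10, X11} — every item is covered.
Only Comet contains X0, so Comet is forced; the remaining 7 items need at least 2 more groups (each remaining group adds at most 6) — so at least 3 groups are needed, and 3 is optimal.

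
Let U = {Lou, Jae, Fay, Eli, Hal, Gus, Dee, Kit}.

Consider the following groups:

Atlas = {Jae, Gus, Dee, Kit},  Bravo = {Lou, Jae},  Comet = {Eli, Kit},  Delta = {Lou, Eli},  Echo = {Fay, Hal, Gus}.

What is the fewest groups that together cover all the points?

3

Atlas and Delta and Echo together: Atlas ∪ Delta ∪ Echo = {Lou, Jae, Fay, Eli, Hal, Gus, Dee, Kit} — every point is covered.
Only Echo contains Fay, so Echo is forced; the remaining 5 points need at least 2 more groups (each remaining group adds at most 3) — so at least 3 groups are needed, and 3 is optimal.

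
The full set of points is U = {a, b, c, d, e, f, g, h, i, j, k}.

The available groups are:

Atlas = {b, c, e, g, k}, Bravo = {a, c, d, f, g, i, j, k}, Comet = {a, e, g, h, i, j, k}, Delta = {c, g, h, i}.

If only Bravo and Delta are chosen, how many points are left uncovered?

2

Union of Bravo, Delta = {a, c, d, f, g, h, i, j, k}.
Not covered: b, e — 2 points.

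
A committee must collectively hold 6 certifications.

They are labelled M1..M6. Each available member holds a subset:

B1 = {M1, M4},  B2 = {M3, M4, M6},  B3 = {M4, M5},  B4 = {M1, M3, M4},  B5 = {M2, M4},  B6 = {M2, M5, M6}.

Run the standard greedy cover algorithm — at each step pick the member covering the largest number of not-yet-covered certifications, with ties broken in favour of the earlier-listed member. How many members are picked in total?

3

Greedy: pick B2 (covers 3 new) → pick B6 (covers 2 new) → pick B1 (covers 1 new). Total picks: 3.
(The true minimum cover uses only 2 members, so greedy is not optimal here.)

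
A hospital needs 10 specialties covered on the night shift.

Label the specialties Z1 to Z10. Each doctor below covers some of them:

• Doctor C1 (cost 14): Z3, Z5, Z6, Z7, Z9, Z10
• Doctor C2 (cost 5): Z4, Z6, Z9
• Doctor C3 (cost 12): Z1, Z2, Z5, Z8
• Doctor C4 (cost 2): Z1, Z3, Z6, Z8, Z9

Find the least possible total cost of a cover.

31

C1, C2, C3 together cover every specialty (C1 ∪ C2 ∪ C3 = {Z1, Z2, Z3, Z4, Z5, Z6, Z7, Z8, Z9, Z10}); total cost 14 + 5 + 12 = 31.
The greedy pick C4, C1, C2, C3 costs 33; no covering selection beats 31.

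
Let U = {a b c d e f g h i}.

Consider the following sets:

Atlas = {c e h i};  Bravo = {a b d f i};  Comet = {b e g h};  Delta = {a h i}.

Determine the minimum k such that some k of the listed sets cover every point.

3

Take {Atlas, Bravo, Comet}. Their union is {a, b, c, d, e, f, g, h, i}, which is all 9 points.
Only Atlas contains c, so Atlas is forced; the remaining 5 points need at least 2 more sets (each remaining set adds at most 4) — so at least 3 sets are needed, and 3 is optimal.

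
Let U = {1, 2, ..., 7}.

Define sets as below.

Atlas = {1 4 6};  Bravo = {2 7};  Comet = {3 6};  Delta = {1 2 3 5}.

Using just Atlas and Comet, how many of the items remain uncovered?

3

Union of Atlas, Comet = {1, 3, 4, 6}.
Not covered: 2, 5, 7 — 3 items.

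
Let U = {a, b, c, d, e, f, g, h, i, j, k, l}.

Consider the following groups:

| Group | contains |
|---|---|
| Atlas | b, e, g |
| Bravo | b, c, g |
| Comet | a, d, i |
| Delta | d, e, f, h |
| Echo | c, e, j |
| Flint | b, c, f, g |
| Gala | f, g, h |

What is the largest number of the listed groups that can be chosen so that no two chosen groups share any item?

3

Comet, Echo, Gala are pairwise disjoint (Comet={a,d,i}; Echo={c,e,j}; Gala={f,g,h}).
Every remaining group overlaps one of these, and no 4 of the listed groups are pairwise disjoint, so 3 is the maximum.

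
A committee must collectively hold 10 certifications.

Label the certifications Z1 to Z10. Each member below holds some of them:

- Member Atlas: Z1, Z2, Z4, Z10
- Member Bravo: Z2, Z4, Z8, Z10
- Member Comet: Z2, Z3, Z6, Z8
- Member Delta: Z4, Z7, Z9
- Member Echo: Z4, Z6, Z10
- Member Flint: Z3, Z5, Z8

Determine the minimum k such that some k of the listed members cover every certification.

4

Atlas and Comet and Delta and Flint together: Atlas ∪ Comet ∪ Delta ∪ Flint = {Z1, Z2, Z3, Z4, Z5, Z6, Z7, Z8, Z9, Z10} — every certification is covered.
No 3 of the 6 members cover everything (all 20 combinations miss at least one certification), so 4 is optimal.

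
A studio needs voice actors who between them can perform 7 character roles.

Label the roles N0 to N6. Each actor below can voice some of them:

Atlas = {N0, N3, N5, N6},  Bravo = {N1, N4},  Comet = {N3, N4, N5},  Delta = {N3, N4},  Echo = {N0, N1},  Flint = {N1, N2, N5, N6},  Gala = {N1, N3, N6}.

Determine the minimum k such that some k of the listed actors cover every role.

3

Take {Atlas, Bravo, Flint}. Their union is {N0, N1, N2, N3, N4, N5, N6}, which is all 7 roles.
Only Flint contains N2, so Flint is forced; the remaining 3 roles need at least 2 more actors (each remaining actor adds at most 2) — so at least 3 actors are needed, and 3 is optimal.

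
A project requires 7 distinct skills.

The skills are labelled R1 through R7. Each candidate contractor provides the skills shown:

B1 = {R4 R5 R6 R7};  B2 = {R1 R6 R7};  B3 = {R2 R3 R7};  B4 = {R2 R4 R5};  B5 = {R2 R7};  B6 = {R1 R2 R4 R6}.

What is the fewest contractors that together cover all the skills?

3

Take {B3, B4, B6}. Their union is {R1, R2, R3, R4, R5, R6, R7}, which is all 7 skills.
Only B3 contains R3, so B3 is forced; the remaining 4 skills need at least 2 more contractors (each remaining contractor adds at most 3) — so at least 3 contractors are needed, and 3 is optimal.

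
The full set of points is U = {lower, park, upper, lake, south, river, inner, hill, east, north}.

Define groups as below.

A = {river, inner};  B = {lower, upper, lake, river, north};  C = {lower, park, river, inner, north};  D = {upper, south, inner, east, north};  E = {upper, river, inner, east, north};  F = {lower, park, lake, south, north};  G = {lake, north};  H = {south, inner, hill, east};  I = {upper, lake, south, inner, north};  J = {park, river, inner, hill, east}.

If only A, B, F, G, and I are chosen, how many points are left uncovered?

Union of A, B, F, G, I = {lower, park, upper, lake, south, river, inner, north}.
Not covered: hill, east — 2 points.

2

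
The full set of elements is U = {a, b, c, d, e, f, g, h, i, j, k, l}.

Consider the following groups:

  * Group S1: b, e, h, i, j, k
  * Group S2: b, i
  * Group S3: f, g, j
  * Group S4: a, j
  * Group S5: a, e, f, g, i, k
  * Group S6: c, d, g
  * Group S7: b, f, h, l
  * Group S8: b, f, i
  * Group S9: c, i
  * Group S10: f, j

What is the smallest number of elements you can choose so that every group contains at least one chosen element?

4

Take T = {b, c, e, j}. Each listed group contains at least one of these, so T is a hitting set of size 4.
No choice of 3 elements meets every group, so 4 is the minimum.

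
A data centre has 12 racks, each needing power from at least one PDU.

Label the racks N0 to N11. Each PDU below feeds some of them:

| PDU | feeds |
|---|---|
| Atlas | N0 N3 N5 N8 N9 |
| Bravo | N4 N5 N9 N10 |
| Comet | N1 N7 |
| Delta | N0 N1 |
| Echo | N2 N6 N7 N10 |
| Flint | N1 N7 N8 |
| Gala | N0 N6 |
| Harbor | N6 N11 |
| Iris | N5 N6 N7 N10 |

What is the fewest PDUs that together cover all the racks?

5

Take {Atlas, Bravo, Comet, Echo, Harbor}. Their union is {N0, N1, N2, N3, N4, N5, N6, N7, N8, N9, N10, N11}, which is all 12 racks.
No 4 of the 9 PDUs cover everything (all 126 combinations miss at least one rack), so 5 is optimal.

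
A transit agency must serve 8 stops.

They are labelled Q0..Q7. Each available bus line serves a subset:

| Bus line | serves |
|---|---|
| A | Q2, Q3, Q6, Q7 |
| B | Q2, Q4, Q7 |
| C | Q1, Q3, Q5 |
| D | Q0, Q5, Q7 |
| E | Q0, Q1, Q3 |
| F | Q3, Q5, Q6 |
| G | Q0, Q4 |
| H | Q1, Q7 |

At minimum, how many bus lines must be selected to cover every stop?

3

B and E and F together: B ∪ E ∪ F = {Q0, Q1, Q2, Q3, Q4, Q5, Q6, Q7} — every stop is covered.
No 2 of the 8 bus lines cover everything (all 28 combinations miss at least one stop), so 3 is optimal.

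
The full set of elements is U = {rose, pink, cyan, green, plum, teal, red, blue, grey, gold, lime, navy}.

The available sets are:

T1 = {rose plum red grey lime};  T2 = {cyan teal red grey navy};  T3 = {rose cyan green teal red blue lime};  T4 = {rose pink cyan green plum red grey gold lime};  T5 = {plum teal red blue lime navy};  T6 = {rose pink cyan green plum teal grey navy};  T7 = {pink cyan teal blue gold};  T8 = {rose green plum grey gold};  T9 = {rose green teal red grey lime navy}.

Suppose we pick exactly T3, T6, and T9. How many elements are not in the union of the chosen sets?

Union of T3, T6, T9 = {rose, pink, cyan, green, plum, teal, red, blue, grey, lime, navy}.
Not covered: gold — 1 element.

1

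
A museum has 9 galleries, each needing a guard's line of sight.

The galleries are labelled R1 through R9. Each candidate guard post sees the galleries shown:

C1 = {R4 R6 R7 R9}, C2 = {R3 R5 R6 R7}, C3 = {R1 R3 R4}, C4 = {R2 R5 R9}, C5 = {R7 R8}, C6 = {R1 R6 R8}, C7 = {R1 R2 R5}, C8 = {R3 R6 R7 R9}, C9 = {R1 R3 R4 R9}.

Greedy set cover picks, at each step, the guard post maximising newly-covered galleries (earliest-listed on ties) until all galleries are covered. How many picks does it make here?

Greedy: pick C1 (covers 4 new) → pick C7 (covers 3 new) → pick C2 (covers 1 new) → pick C5 (covers 1 new). Total picks: 4.

4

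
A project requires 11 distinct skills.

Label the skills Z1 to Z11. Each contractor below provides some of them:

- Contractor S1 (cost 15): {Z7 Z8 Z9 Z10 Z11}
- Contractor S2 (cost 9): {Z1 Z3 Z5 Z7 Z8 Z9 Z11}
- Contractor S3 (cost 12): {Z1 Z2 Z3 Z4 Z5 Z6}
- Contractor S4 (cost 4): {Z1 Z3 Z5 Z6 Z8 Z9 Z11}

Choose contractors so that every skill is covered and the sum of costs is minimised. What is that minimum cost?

27

S1, S3 together cover every skill (S1 ∪ S3 = {Z1, Z2, Z3, Z4, Z5, Z6, Z7, Z8, Z9, Z10, Z11}); total cost 15 + 12 = 27.
The greedy pick S4, S3, S1 costs 31; no covering selection beats 27.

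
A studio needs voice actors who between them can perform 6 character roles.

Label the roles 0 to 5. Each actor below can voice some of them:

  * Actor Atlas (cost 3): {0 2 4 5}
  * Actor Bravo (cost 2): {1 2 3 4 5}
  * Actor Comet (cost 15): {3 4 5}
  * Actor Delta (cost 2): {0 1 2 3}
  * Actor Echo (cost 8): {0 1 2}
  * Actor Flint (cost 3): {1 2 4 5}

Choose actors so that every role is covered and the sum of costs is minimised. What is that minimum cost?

4

Bravo, Delta together cover every role (Bravo ∪ Delta = {0, 1, 2, 3, 4, 5}); total cost 2 + 2 = 4.
No covering selection has total cost below 4.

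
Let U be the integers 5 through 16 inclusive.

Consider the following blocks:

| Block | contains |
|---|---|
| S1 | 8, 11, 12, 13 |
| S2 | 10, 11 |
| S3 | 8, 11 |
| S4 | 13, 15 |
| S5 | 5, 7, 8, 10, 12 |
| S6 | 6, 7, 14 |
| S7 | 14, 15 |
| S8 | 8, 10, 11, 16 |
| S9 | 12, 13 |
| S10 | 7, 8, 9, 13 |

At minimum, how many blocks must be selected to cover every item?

S5, S6, S7, S8, and S10 cover everything between them: the union {5, 6, 7, 8, 9, 10, 11, 12, 13, 14, 15, 16} is all of U.
Only S5 contains 5, so S5 is forced; the remaining 7 items need at least 4 more blocks (each remaining block adds at most 2) — so at least 5 blocks are needed, and 5 is optimal.

5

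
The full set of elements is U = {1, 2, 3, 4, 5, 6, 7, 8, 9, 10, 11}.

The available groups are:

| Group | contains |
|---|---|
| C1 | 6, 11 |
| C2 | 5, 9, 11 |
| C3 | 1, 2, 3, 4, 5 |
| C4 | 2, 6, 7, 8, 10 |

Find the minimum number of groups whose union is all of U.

C2 and C3 and C4 together: C2 ∪ C3 ∪ C4 = {1, 2, 3, 4, 5, 6, 7, 8, 9, 10, 11} — every element is covered.
Each group has at most 5 elements, and 2·5 = 10 < 11 — so at least 3 groups are needed, and 3 is optimal.

3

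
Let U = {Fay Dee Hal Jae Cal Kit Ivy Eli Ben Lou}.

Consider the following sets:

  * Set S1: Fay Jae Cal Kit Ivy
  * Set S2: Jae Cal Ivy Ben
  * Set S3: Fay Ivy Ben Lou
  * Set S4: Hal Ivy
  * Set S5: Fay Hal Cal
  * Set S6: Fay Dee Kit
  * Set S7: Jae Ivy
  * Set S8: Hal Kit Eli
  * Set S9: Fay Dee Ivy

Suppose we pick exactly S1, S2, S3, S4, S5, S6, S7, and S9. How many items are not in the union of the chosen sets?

Union of S1, S2, S3, S4, S5, S6, S7, S9 = {Fay, Dee, Hal, Jae, Cal, Kit, Ivy, Ben, Lou}.
Not covered: Eli — 1 item.

1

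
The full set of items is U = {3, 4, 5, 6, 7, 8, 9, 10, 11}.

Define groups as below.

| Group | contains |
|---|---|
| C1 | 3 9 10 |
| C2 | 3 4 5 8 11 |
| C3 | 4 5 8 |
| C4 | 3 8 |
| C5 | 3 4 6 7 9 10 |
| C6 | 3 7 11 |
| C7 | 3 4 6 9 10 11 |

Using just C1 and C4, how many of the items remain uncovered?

Union of C1, C4 = {3, 8, 9, 10}.
Not covered: 4, 5, 6, 7, 11 — 5 items.

5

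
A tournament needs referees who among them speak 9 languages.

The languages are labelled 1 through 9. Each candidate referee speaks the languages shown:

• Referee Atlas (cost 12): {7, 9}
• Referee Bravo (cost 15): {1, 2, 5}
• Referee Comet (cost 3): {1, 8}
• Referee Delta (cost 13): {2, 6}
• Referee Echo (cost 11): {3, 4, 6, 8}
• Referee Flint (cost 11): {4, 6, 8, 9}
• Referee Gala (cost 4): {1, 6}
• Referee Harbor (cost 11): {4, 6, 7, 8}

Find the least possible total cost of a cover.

38

Atlas, Bravo, Echo together cover every language (Atlas ∪ Bravo ∪ Echo = {1, 2, 3, 4, 5, 6, 7, 8, 9}); total cost 12 + 15 + 11 = 38.
The greedy pick Comet, Echo, Atlas, Bravo costs 41; no covering selection beats 38.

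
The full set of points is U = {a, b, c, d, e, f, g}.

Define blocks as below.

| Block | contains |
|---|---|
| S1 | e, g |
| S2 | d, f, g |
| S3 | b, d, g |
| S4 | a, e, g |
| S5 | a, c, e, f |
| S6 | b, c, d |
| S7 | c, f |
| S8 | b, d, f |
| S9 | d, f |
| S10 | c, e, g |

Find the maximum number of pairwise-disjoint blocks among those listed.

2

S1, S9 are pairwise disjoint (S1={e,g}; S9={d,f}).
Every remaining block overlaps one of these, and no 3 of the listed blocks are pairwise disjoint, so 2 is the maximum.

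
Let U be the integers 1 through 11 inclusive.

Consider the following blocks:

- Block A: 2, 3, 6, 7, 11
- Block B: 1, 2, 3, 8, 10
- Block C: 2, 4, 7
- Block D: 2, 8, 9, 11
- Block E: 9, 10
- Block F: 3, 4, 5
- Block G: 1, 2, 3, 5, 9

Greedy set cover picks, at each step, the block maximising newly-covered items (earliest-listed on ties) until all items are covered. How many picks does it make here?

4

Greedy: pick A (covers 5 new) → pick B (covers 3 new) → pick F (covers 2 new) → pick D (covers 1 new). Total picks: 4.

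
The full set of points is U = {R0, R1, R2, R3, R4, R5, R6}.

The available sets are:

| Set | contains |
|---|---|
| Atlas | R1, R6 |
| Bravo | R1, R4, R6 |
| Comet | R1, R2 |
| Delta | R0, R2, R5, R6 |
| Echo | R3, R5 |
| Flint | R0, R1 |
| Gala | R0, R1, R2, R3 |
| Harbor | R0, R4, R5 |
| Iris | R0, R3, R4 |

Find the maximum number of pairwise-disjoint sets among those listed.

Atlas, Iris are pairwise disjoint (Atlas={R1,R6}; Iris={R0,R3,R4}).
Every remaining set overlaps one of these, and no 3 of the listed sets are pairwise disjoint, so 2 is the maximum.

2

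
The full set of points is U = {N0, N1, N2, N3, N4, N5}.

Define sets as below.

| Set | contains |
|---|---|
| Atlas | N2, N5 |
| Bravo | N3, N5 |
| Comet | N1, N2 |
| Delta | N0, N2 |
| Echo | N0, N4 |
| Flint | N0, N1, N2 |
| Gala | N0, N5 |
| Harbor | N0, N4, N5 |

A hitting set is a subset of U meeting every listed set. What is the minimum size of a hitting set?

3

Take H = {N0, N2, N3}. Each listed set contains at least one of these, so H is a hitting set of size 3.
The sets Bravo, Comet, Echo are pairwise disjoint, so any hitting set needs a separate point for each — at least 3. Hence 3 is optimal.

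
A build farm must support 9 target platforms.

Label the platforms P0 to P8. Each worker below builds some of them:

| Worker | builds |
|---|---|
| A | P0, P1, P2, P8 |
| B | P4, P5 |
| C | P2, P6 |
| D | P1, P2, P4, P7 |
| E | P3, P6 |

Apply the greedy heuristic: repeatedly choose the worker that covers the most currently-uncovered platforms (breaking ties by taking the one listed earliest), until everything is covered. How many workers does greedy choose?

Greedy: pick A (covers 4 new) → pick B (covers 2 new) → pick E (covers 2 new) → pick D (covers 1 new). Total picks: 4.

4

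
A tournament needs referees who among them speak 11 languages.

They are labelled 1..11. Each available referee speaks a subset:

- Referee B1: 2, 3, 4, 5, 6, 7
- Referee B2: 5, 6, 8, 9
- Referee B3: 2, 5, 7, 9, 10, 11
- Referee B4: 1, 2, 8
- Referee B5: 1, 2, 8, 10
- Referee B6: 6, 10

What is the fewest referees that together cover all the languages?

3

Take {B1, B3, B4}. Their union is {1, 2, 3, 4, 5, 6, 7, 8, 9, 10, 11}, which is all 11 languages.
Only B1 contains 3, so B1 is forced; the remaining 5 languages need at least 2 more referees (each remaining referee adds at most 3) — so at least 3 referees are needed, and 3 is optimal.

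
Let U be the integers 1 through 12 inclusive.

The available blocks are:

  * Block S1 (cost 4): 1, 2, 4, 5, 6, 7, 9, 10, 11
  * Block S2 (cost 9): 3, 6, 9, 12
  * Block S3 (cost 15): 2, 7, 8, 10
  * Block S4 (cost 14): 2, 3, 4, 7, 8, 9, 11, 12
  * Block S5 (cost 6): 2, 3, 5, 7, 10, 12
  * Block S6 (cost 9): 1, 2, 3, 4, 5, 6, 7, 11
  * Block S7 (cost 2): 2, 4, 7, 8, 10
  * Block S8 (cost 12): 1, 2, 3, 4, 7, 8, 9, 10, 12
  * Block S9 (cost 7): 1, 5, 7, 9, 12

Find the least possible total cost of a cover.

S1, S5, S7 together cover every element (S1 ∪ S5 ∪ S7 = {1, 2, 3, 4, 5, 6, 7, 8, 9, 10, 11, 12}); total cost 4 + 6 + 2 = 12.
No covering selection has total cost below 12.

12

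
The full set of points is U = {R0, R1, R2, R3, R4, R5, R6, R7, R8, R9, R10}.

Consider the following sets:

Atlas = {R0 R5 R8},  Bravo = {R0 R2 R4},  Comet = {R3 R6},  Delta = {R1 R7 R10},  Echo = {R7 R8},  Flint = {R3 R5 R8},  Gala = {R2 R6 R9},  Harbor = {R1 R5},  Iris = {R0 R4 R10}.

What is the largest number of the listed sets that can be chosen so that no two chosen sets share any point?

4

Bravo, Comet, Echo, Harbor are pairwise disjoint (Bravo={R0,R2,R4}; Comet={R3,R6}; Echo={R7,R8}; Harbor={R1,R5}).
Every remaining set overlaps one of these, and no 5 of the listed sets are pairwise disjoint, so 4 is the maximum.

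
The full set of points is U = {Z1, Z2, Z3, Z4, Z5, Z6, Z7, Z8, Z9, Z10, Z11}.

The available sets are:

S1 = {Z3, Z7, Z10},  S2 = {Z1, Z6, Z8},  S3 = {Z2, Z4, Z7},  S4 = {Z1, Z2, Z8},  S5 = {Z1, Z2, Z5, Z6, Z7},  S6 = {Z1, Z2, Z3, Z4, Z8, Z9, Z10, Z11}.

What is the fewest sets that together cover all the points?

2

Take {S5, S6}. Their union is {Z1, Z2, Z3, Z4, Z5, Z6, Z7, Z8, Z9, Z10, Z11}, which is all 11 points.
No single set has all 11 points (the largest, S6, has 8), so 2 is optimal.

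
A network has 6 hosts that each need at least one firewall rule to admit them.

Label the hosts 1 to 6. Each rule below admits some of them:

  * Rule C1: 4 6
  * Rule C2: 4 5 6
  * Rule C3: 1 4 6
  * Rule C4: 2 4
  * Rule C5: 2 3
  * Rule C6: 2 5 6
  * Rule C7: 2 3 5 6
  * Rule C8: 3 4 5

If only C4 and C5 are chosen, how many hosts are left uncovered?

3

Union of C4, C5 = {2, 3, 4}.
Not covered: 1, 5, 6 — 3 hosts.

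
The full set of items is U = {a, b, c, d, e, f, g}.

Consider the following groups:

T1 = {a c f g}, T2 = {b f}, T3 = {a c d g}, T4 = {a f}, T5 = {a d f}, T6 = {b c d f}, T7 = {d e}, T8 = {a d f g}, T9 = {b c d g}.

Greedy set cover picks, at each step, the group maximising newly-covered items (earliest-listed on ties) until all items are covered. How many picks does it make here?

Greedy: pick T1 (covers 4 new) → pick T6 (covers 2 new) → pick T7 (covers 1 new). Total picks: 3.

3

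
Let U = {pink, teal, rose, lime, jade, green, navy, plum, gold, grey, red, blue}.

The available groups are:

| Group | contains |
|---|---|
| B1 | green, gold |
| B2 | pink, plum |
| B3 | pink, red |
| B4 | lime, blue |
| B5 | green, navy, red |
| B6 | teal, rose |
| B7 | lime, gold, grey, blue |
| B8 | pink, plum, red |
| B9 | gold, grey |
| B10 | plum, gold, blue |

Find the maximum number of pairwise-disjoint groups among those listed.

5

B2, B4, B5, B6, B9 are pairwise disjoint (B2={pink,plum}; B4={lime,blue}; B5={green,navy,red}; B6={teal,rose}; B9={gold,grey}).
Every remaining group overlaps one of these, and no 6 of the listed groups are pairwise disjoint, so 5 is the maximum.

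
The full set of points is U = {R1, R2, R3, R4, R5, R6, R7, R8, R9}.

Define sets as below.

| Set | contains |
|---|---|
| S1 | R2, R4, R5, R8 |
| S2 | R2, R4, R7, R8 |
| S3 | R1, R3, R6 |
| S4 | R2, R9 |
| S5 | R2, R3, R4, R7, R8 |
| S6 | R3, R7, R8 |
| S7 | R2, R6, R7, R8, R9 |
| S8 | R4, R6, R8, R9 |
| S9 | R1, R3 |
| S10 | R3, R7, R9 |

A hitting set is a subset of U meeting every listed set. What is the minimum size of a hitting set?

3

Take H = {R2, R3, R9}. Each listed set contains at least one of these, so H is a hitting set of size 3.
No choice of 2 points meets every set, so 3 is the minimum.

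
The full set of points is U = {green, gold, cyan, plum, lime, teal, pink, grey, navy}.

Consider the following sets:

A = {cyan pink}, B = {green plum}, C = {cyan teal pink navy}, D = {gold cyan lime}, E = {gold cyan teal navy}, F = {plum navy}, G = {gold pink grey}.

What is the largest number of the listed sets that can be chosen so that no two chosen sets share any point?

B, G are pairwise disjoint (B={green,plum}; G={gold,pink,grey}).
Every remaining set overlaps one of these, and no 3 of the listed sets are pairwise disjoint, so 2 is the maximum.

2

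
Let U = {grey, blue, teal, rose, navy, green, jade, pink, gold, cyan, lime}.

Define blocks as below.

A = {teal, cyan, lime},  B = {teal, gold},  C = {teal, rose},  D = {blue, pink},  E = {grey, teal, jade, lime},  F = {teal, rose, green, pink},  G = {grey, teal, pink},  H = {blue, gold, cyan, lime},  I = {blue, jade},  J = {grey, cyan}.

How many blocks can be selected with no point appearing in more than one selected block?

3

C, D, J are pairwise disjoint (C={teal,rose}; D={blue,pink}; J={grey,cyan}).
Every remaining block overlaps one of these, and no 4 of the listed blocks are pairwise disjoint, so 3 is the maximum.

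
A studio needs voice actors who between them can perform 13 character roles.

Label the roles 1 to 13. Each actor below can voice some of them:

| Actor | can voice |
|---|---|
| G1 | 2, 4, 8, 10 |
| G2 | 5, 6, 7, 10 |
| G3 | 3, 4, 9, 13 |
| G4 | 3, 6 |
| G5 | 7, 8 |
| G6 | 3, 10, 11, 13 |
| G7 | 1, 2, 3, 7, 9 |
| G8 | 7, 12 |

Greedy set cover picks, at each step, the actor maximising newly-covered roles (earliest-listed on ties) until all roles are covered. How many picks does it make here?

5

Greedy: pick G7 (covers 5 new) → pick G1 (covers 3 new) → pick G2 (covers 2 new) → pick G6 (covers 2 new) → pick G8 (covers 1 new). Total picks: 5.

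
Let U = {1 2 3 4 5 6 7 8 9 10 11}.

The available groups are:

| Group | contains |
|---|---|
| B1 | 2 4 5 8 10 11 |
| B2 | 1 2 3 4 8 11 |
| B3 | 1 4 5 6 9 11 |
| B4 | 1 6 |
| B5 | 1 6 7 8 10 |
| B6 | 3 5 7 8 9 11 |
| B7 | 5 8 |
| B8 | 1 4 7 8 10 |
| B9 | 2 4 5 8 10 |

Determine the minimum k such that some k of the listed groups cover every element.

3

B2, B3, and B5 cover everything between them: the union {1, 2, 3, 4, 5, 6, 7, 8, 9, 10, 11} is all of U.
No 2 of the 9 groups cover everything (all 36 combinations miss at least one element), so 3 is optimal.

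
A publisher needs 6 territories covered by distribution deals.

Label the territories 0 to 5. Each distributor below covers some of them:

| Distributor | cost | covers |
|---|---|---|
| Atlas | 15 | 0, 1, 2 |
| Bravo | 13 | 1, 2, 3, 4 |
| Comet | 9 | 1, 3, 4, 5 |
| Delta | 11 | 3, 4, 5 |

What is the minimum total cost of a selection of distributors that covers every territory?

Atlas, Comet together cover every territory (Atlas ∪ Comet = {0, 1, 2, 3, 4, 5}); total cost 15 + 9 = 24.
No covering selection has total cost below 24.

24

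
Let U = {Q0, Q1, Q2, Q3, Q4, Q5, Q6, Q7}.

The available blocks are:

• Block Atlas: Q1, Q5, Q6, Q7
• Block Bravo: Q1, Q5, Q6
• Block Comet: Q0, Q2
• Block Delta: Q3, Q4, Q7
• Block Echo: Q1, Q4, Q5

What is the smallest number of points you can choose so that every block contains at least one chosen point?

H = {Q2, Q3, Q5} meets every block (each contains at least one member of H), and |H| = 3.
The blocks Bravo, Comet, Delta are pairwise disjoint, so any hitting set needs a separate point for each — at least 3. Hence 3 is optimal.

3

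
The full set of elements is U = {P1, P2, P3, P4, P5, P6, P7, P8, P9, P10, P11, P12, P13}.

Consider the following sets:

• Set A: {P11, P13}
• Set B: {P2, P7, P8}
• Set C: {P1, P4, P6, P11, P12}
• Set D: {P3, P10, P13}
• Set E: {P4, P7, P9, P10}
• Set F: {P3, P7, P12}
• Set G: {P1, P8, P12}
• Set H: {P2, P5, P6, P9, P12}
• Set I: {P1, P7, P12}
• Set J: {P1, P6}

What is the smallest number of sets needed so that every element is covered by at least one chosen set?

B and C and D and H together: B ∪ C ∪ D ∪ H = {P1, P2, P3, P4, P5, P6, P7, P8, P9, P10, P11, P12, P13} — every element is covered.
Only H contains P5, so H is forced; the remaining 8 elements need at least 3 more sets (each remaining set adds at most 3) — so at least 4 sets are needed, and 4 is optimal.

4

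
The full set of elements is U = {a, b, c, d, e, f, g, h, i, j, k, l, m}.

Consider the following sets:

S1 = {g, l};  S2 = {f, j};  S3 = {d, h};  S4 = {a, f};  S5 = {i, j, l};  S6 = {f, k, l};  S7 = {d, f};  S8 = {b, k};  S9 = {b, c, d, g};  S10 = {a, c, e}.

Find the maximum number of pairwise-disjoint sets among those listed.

5

S1, S2, S3, S8, S10 are pairwise disjoint (S1={g,l}; S2={f,j}; S3={d,h}; S8={b,k}; S10={a,c,e}).
Every remaining set overlaps one of these, and no 6 of the listed sets are pairwise disjoint, so 5 is the maximum.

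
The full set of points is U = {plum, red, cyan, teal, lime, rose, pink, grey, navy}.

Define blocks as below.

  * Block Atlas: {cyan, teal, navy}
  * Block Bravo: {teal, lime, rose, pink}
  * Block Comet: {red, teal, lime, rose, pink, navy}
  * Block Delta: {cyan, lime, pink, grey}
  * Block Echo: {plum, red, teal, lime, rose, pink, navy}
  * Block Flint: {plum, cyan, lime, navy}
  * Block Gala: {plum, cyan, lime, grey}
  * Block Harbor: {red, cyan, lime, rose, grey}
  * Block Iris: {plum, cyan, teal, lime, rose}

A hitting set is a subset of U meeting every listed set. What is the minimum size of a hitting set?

2

H = {cyan, lime} meets every block (each contains at least one member of H), and |H| = 2.
No single point lies in every block, so at least 2 are needed and 2 is optimal.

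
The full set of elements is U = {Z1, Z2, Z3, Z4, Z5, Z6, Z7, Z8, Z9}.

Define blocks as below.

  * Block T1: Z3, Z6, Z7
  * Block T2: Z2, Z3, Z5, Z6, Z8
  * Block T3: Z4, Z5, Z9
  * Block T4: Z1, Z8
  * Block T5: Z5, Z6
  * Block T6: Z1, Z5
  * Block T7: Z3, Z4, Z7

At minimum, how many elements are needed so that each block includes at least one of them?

3

The 3 elements {Z1, Z3, Z5} hit every block.
The blocks T1, T3, T4 are pairwise disjoint, so any hitting set needs a separate element for each — at least 3. Hence 3 is optimal.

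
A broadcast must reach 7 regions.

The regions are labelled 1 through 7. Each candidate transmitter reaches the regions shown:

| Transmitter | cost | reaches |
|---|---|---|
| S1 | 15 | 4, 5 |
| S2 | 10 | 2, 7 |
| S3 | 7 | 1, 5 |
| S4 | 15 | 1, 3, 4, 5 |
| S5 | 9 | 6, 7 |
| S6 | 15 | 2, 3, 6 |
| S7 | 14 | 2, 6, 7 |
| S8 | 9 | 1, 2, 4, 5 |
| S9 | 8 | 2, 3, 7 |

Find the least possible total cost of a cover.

26

S5, S8, S9 together cover every region (S5 ∪ S8 ∪ S9 = {1, 2, 3, 4, 5, 6, 7}); total cost 9 + 9 + 8 = 26.
No covering selection has total cost below 26.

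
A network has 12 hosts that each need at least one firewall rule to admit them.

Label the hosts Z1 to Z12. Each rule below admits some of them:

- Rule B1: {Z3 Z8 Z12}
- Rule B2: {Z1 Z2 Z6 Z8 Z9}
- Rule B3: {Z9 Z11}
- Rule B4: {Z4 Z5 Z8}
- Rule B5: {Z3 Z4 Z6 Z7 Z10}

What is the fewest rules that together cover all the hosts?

Take {B1, B2, B3, B4, B5}. Their union is {Z1, Z2, Z3, Z4, Z5, Z6, Z7, Z8, Z9, Z10, Z11, Z12}, which is all 12 hosts.
No 4 of the 5 rules cover everything (all 5 combinations miss at least one host), so 5 is optimal.

5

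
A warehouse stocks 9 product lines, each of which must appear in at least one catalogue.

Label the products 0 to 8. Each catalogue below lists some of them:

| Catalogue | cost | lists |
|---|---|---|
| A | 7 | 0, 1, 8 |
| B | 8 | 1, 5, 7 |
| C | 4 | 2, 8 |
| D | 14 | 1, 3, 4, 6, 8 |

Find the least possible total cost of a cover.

A, B, C, D together cover every product (A ∪ B ∪ C ∪ D = {0, 1, 2, 3, 4, 5, 6, 7, 8}); total cost 7 + 8 + 4 + 14 = 33.
No covering selection has total cost below 33.

33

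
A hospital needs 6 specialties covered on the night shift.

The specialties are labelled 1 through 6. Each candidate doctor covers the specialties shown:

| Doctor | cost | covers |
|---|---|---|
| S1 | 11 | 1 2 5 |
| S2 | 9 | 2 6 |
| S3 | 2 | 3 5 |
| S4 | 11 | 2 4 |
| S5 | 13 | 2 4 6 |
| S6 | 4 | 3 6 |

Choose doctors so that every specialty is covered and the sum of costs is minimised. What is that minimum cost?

S1, S4, S6 together cover every specialty (S1 ∪ S4 ∪ S6 = {1, 2, 3, 4, 5, 6}); total cost 11 + 11 + 4 = 26.
The greedy pick S3, S6, S1, S4 costs 28; no covering selection beats 26.

26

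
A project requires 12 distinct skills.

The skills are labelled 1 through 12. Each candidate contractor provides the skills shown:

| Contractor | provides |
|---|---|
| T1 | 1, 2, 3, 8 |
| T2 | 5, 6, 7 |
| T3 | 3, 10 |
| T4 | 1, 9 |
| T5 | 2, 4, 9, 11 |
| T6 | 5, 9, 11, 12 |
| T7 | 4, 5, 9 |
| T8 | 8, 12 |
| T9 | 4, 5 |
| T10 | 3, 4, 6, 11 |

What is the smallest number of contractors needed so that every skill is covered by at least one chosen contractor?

5

T1 and T2 and T3 and T6 and T10 together: T1 ∪ T2 ∪ T3 ∪ T6 ∪ T10 = {1, 2, 3, 4, 5, 6, 7, 8, 9, 10, 11, 12} — every skill is covered.
No 4 of the 10 contractors cover everything (all 210 combinations miss at least one skill), so 5 is optimal.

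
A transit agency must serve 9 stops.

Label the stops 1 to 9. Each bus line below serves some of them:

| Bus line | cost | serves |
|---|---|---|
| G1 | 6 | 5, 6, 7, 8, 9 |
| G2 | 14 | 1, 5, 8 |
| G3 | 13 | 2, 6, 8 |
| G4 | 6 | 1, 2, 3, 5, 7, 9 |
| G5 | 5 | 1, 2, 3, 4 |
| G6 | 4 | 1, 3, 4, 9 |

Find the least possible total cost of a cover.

11

G1, G5 together cover every stop (G1 ∪ G5 = {1, 2, 3, 4, 5, 6, 7, 8, 9}); total cost 6 + 5 = 11.
The greedy pick G4, G1, G6 costs 16; no covering selection beats 11.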